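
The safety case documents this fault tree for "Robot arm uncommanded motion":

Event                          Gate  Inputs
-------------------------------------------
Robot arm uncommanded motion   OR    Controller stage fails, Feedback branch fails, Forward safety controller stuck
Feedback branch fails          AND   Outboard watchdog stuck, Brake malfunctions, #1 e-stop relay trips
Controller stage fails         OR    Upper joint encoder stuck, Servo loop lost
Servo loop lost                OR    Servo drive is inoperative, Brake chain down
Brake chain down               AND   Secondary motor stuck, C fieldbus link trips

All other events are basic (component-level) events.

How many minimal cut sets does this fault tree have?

5

Brake chain down [AND]: one cut set from each child combined → 1 × 1 = 1 cut set(s).
Servo loop lost [OR]: union of children's cut sets → 2 cut set(s).
Controller stage fails [OR]: union of children's cut sets → 3 cut set(s).
Feedback branch fails [AND]: one cut set from each child combined → 1 × 1 × 1 = 1 cut set(s).
Robot arm uncommanded motion [OR]: union of children's cut sets → 5 cut set(s).
Minimal cut sets: {Upper joint encoder stuck}; {Servo drive is inoperative}; {C fieldbus link trips, Secondary motor stuck}; {#1 e-stop relay trips, Brake malfunctions, Outboard watchdog stuck}; {Forward safety controller stuck}.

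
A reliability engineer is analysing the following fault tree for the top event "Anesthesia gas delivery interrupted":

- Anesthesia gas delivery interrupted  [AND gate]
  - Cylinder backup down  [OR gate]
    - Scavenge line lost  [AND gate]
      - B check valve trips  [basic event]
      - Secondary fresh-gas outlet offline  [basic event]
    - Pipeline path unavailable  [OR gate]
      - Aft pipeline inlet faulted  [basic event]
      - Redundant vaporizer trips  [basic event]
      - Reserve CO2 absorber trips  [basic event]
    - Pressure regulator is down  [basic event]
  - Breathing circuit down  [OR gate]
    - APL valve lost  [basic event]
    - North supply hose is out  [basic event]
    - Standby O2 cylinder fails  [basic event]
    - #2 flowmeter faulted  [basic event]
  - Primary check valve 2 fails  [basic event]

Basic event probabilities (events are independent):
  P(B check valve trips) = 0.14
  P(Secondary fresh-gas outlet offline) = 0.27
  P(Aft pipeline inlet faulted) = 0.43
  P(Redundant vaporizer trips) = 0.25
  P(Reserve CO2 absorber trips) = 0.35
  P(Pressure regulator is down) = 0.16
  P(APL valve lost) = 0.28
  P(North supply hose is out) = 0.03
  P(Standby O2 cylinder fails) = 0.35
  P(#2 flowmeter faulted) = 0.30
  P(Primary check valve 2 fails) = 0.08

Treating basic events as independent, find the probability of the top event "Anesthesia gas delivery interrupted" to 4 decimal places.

P(Scavenge line lost) [AND] = 0.14 × 0.27 = 0.037800
P(Pipeline path unavailable) [OR] = 1 − (1−0.43) × (1−0.25) × (1−0.35) = 0.722125
P(Cylinder backup down) [OR] = 1 − (1−0.037800) × (1−0.722125) × (1−0.16) = 0.775408
P(Breathing circuit down) [OR] = 1 − (1−0.28) × (1−0.03) × (1−0.35) × (1−0.30) = 0.682228
P(Anesthesia gas delivery interrupted) [AND] = 0.775408 × 0.682228 × 0.08 = 0.042320
Rounded to 4 decimal places: P(Anesthesia gas delivery interrupted) ≈ 0.0423.

0.0423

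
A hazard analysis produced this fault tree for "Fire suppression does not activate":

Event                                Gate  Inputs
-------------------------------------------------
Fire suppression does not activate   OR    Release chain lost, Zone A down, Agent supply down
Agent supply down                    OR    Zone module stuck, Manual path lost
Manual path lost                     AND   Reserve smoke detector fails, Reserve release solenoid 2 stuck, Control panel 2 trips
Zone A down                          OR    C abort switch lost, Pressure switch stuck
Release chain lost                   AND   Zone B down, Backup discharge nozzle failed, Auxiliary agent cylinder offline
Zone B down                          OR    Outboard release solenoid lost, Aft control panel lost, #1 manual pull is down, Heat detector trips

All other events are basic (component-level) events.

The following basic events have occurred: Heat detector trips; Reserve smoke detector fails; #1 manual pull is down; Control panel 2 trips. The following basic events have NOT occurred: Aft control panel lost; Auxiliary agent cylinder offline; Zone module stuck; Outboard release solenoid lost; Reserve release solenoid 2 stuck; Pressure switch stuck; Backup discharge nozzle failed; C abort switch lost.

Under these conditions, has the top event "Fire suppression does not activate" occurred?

No

Zone B down [OR]: Outboard release solenoid lost=not, Aft control panel lost=not, #1 manual pull is down=occurs, Heat detector trips=occurs → at least one input occurs → occurs.
Release chain lost [AND]: Zone B down=occurs, Backup discharge nozzle failed=not, Auxiliary agent cylinder offline=not → not all inputs occur → does not occur.
Zone A down [OR]: C abort switch lost=not, Pressure switch stuck=not → no input occurs → does not occur.
Manual path lost [AND]: Reserve smoke detector fails=occurs, Reserve release solenoid 2 stuck=not, Control panel 2 trips=occurs → not all inputs occur → does not occur.
Agent supply down [OR]: Zone module stuck=not, Manual path lost=not → no input occurs → does not occur.
Fire suppression does not activate [OR]: Release chain lost=not, Zone A down=not, Agent supply down=not → no input occurs → does not occur.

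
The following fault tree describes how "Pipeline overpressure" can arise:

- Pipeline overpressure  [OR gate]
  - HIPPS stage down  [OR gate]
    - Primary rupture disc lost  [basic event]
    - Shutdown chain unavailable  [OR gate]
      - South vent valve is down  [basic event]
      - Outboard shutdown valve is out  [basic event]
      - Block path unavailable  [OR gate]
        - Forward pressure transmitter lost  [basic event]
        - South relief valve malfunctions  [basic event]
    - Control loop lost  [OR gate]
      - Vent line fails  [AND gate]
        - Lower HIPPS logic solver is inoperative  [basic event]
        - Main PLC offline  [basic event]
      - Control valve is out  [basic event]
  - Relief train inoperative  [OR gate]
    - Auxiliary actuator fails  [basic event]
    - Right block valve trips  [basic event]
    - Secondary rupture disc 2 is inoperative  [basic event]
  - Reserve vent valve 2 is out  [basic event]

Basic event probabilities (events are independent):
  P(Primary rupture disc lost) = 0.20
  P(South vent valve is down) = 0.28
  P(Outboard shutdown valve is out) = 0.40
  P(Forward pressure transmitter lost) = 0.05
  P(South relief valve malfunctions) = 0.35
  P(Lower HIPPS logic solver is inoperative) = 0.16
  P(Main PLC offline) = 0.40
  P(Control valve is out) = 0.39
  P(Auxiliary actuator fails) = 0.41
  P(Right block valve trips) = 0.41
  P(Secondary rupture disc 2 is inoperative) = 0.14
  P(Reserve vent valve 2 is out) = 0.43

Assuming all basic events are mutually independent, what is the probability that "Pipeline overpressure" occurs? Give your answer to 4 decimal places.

0.9792

P(Block path unavailable) [OR] = 1 − (1−0.05) × (1−0.35) = 0.382500
P(Shutdown chain unavailable) [OR] = 1 − (1−0.28) × (1−0.40) × (1−0.382500) = 0.733240
P(Vent line fails) [AND] = 0.16 × 0.40 = 0.064000
P(Control loop lost) [OR] = 1 − (1−0.064000) × (1−0.39) = 0.429040
P(HIPPS stage down) [OR] = 1 − (1−0.20) × (1−0.733240) × (1−0.429040) = 0.878153
P(Relief train inoperative) [OR] = 1 − (1−0.41) × (1−0.41) × (1−0.14) = 0.700634
P(Pipeline overpressure) [OR] = 1 − (1−0.878153) × (1−0.700634) × (1−0.43) = 0.979208
Rounded to 4 decimal places: P(Pipeline overpressure) ≈ 0.9792.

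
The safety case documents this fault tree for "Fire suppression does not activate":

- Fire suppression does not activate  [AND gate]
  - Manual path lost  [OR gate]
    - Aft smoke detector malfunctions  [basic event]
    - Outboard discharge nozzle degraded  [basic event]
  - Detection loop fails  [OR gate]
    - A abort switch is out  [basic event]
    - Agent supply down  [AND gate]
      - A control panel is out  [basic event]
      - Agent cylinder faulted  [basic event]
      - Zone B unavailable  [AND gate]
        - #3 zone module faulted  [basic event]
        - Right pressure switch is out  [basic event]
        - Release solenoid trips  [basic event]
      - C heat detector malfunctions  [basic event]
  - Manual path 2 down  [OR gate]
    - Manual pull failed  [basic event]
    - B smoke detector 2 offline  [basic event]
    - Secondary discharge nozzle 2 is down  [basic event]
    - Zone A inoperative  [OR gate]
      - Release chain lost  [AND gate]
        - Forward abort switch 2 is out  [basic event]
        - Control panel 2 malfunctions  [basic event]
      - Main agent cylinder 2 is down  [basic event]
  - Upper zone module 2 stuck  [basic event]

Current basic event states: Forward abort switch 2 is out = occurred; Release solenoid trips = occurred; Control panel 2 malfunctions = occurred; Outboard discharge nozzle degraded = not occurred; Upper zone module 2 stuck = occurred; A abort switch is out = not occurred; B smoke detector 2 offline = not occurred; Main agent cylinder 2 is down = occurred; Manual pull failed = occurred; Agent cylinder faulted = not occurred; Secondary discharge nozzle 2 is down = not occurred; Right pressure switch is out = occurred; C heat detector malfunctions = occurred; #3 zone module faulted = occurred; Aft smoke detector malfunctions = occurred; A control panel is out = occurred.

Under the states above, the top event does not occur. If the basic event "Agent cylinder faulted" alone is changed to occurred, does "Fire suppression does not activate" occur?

Yes

Counterfactual: set "Agent cylinder faulted" to occurred.
Manual path lost [OR]: Aft smoke detector malfunctions=occurs, Outboard discharge nozzle degraded=not → at least one input occurs → occurs.
Zone B unavailable [AND]: #3 zone module faulted=occurs, Right pressure switch is out=occurs, Release solenoid trips=occurs → all inputs occur → occurs.
Agent supply down [AND]: A control panel is out=occurs, Agent cylinder faulted=occurs, Zone B unavailable=occurs, C heat detector malfunctions=occurs → all inputs occur → occurs.
Detection loop fails [OR]: A abort switch is out=not, Agent supply down=occurs → at least one input occurs → occurs.
Release chain lost [AND]: Forward abort switch 2 is out=occurs, Control panel 2 malfunctions=occurs → all inputs occur → occurs.
Zone A inoperative [OR]: Release chain lost=occurs, Main agent cylinder 2 is down=occurs → at least one input occurs → occurs.
Manual path 2 down [OR]: Manual pull failed=occurs, B smoke detector 2 offline=not, Secondary discharge nozzle 2 is down=not, Zone A inoperative=occurs → at least one input occurs → occurs.
Fire suppression does not activate [AND]: Manual path lost=occurs, Detection loop fails=occurs, Manual path 2 down=occurs, Upper zone module 2 stuck=occurs → all inputs occur → occurs.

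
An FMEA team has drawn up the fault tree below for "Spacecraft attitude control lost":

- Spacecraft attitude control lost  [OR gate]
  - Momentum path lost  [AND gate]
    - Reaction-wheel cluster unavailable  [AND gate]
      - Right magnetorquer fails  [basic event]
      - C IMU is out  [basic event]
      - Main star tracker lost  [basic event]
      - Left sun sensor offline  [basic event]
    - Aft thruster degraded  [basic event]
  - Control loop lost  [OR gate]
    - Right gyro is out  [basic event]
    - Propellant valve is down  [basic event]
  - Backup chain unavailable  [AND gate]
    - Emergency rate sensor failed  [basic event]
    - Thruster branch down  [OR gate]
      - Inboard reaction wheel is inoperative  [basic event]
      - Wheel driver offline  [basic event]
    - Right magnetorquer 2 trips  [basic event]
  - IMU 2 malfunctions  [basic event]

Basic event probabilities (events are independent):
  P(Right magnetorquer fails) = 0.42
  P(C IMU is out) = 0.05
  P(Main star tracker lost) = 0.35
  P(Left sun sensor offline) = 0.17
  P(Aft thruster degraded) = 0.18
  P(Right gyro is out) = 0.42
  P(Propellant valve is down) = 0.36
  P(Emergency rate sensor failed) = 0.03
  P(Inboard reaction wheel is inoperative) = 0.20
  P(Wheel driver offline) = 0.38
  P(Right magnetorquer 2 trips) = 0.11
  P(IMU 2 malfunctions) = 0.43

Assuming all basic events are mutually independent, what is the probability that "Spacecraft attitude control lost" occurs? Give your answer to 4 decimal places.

0.7888

P(Reaction-wheel cluster unavailable) [AND] = 0.42 × 0.05 × 0.35 × 0.17 = 0.001250
P(Momentum path lost) [AND] = 0.001250 × 0.18 = 0.000225
P(Control loop lost) [OR] = 1 − (1−0.42) × (1−0.36) = 0.628800
P(Thruster branch down) [OR] = 1 − (1−0.20) × (1−0.38) = 0.504000
P(Backup chain unavailable) [AND] = 0.03 × 0.504000 × 0.11 = 0.001663
P(Spacecraft attitude control lost) [OR] = 1 − (1−0.000225) × (1−0.628800) × (1−0.001663) × (1−0.43) = 0.788815
Rounded to 4 decimal places: P(Spacecraft attitude control lost) ≈ 0.7888.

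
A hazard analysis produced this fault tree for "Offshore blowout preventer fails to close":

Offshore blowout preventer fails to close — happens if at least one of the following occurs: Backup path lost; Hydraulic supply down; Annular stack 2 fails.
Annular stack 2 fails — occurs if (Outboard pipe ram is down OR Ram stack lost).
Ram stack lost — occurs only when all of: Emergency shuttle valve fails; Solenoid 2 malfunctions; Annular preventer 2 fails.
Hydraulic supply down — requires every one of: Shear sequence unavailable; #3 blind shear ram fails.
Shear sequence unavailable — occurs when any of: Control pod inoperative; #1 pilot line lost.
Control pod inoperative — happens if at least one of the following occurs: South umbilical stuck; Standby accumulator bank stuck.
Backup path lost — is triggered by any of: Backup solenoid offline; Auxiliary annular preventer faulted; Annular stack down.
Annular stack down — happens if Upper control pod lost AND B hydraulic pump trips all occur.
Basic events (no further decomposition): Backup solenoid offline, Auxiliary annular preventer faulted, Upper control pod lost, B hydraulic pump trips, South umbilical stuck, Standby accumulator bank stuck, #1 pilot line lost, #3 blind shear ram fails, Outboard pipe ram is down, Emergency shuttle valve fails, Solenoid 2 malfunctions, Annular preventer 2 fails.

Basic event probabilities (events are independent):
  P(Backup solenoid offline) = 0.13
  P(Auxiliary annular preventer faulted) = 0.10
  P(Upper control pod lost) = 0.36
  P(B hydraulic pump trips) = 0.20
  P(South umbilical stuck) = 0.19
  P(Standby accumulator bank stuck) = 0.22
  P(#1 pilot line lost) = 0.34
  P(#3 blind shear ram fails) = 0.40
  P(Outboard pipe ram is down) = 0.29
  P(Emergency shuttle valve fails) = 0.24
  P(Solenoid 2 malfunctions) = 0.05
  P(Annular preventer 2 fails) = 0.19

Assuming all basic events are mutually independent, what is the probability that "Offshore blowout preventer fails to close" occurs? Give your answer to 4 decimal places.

P(Annular stack down) [AND] = 0.36 × 0.20 = 0.072000
P(Backup path lost) [OR] = 1 − (1−0.13) × (1−0.10) × (1−0.072000) = 0.273376
P(Control pod inoperative) [OR] = 1 − (1−0.19) × (1−0.22) = 0.368200
P(Shear sequence unavailable) [OR] = 1 − (1−0.368200) × (1−0.34) = 0.583012
P(Hydraulic supply down) [AND] = 0.583012 × 0.40 = 0.233205
P(Ram stack lost) [AND] = 0.24 × 0.05 × 0.19 = 0.002280
P(Annular stack 2 fails) [OR] = 1 − (1−0.29) × (1−0.002280) = 0.291619
P(Offshore blowout preventer fails to close) [OR] = 1 − (1−0.273376) × (1−0.233205) × (1−0.291619) = 0.605310
Rounded to 4 decimal places: P(Offshore blowout preventer fails to close) ≈ 0.6053.

0.6053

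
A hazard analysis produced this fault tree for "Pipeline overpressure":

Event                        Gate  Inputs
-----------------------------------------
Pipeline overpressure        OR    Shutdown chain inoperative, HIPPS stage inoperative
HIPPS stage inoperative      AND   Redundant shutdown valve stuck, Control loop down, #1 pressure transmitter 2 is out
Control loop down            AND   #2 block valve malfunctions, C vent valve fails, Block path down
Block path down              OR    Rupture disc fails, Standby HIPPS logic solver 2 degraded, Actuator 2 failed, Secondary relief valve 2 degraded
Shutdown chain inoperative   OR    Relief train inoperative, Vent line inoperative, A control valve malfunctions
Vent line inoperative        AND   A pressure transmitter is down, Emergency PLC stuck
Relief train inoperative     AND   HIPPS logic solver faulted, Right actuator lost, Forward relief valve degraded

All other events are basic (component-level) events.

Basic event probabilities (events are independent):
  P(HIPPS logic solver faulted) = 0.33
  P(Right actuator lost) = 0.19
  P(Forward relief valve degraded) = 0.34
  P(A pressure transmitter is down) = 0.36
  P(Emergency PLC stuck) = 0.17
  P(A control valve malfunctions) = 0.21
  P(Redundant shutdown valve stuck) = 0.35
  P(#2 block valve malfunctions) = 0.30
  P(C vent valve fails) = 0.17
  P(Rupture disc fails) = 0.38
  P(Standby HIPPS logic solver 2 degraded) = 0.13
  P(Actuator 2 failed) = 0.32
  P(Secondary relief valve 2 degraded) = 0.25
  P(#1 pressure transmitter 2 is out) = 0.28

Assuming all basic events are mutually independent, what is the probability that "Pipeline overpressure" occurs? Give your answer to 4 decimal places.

0.2768

P(Relief train inoperative) [AND] = 0.33 × 0.19 × 0.34 = 0.021318
P(Vent line inoperative) [AND] = 0.36 × 0.17 = 0.061200
P(Shutdown chain inoperative) [OR] = 1 − (1−0.021318) × (1−0.061200) × (1−0.21) = 0.274159
P(Block path down) [OR] = 1 − (1−0.38) × (1−0.13) × (1−0.32) × (1−0.25) = 0.724906
P(Control loop down) [AND] = 0.30 × 0.17 × 0.724906 = 0.036970
P(HIPPS stage inoperative) [AND] = 0.35 × 0.036970 × 0.28 = 0.003623
P(Pipeline overpressure) [OR] = 1 − (1−0.274159) × (1−0.003623) = 0.276789
Rounded to 4 decimal places: P(Pipeline overpressure) ≈ 0.2768.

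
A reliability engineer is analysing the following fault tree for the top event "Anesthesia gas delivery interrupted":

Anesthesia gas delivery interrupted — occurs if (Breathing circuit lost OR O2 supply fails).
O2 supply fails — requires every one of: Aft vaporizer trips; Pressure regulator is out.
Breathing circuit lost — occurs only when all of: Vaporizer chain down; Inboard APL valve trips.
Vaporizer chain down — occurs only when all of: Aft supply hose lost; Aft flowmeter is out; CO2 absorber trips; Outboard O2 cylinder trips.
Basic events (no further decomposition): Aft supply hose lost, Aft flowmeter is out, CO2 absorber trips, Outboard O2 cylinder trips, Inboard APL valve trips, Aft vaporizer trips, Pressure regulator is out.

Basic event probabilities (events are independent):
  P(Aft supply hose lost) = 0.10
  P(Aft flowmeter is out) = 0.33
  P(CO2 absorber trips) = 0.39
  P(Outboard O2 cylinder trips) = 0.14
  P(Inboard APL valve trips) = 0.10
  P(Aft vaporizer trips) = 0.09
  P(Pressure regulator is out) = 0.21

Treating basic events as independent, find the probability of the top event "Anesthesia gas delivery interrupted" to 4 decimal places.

0.0191

P(Vaporizer chain down) [AND] = 0.10 × 0.33 × 0.39 × 0.14 = 0.001802
P(Breathing circuit lost) [AND] = 0.001802 × 0.10 = 0.000180
P(O2 supply fails) [AND] = 0.09 × 0.21 = 0.018900
P(Anesthesia gas delivery interrupted) [OR] = 1 − (1−0.000180) × (1−0.018900) = 0.019077
Rounded to 4 decimal places: P(Anesthesia gas delivery interrupted) ≈ 0.0191.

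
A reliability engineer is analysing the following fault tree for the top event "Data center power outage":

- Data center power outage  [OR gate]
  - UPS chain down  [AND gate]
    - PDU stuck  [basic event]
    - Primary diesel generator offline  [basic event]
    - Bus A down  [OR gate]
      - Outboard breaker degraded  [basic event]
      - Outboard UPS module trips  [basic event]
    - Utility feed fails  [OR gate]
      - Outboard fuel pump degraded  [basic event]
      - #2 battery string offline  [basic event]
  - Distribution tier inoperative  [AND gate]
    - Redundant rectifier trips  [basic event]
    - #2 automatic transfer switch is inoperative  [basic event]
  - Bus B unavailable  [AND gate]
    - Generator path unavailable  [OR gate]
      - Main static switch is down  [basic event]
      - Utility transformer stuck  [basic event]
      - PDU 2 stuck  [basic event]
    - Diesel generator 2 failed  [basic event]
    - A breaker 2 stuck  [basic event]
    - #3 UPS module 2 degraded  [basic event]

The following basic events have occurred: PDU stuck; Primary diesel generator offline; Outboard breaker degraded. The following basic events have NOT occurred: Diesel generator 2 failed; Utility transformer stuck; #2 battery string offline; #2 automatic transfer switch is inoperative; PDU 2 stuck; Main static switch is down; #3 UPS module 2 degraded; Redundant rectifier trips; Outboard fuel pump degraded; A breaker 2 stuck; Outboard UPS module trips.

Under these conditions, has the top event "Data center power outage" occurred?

No

Bus A down [OR]: Outboard breaker degraded=occurs, Outboard UPS module trips=not → at least one input occurs → occurs.
Utility feed fails [OR]: Outboard fuel pump degraded=not, #2 battery string offline=not → no input occurs → does not occur.
UPS chain down [AND]: PDU stuck=occurs, Primary diesel generator offline=occurs, Bus A down=occurs, Utility feed fails=not → not all inputs occur → does not occur.
Distribution tier inoperative [AND]: Redundant rectifier trips=not, #2 automatic transfer switch is inoperative=not → not all inputs occur → does not occur.
Generator path unavailable [OR]: Main static switch is down=not, Utility transformer stuck=not, PDU 2 stuck=not → no input occurs → does not occur.
Bus B unavailable [AND]: Generator path unavailable=not, Diesel generator 2 failed=not, A breaker 2 stuck=not, #3 UPS module 2 degraded=not → not all inputs occur → does not occur.
Data center power outage [OR]: UPS chain down=not, Distribution tier inoperative=not, Bus B unavailable=not → no input occurs → does not occur.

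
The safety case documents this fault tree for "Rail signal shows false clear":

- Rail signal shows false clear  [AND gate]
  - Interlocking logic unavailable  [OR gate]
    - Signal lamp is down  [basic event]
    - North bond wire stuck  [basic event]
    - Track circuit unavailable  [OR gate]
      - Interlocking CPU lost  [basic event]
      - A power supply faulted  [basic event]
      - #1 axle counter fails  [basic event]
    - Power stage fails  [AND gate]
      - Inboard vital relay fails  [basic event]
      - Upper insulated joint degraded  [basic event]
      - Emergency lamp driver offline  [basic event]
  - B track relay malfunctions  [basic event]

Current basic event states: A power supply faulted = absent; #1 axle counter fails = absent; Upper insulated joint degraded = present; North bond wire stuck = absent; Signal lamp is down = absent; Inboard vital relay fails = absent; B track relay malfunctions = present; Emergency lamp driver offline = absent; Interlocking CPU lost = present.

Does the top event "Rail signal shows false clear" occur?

Track circuit unavailable [OR]: Interlocking CPU lost=occurs, A power supply faulted=not, #1 axle counter fails=not → at least one input occurs → occurs.
Power stage fails [AND]: Inboard vital relay fails=not, Upper insulated joint degraded=occurs, Emergency lamp driver offline=not → not all inputs occur → does not occur.
Interlocking logic unavailable [OR]: Signal lamp is down=not, North bond wire stuck=not, Track circuit unavailable=occurs, Power stage fails=not → at least one input occurs → occurs.
Rail signal shows false clear [AND]: Interlocking logic unavailable=occurs, B track relay malfunctions=occurs → all inputs occur → occurs.

Yes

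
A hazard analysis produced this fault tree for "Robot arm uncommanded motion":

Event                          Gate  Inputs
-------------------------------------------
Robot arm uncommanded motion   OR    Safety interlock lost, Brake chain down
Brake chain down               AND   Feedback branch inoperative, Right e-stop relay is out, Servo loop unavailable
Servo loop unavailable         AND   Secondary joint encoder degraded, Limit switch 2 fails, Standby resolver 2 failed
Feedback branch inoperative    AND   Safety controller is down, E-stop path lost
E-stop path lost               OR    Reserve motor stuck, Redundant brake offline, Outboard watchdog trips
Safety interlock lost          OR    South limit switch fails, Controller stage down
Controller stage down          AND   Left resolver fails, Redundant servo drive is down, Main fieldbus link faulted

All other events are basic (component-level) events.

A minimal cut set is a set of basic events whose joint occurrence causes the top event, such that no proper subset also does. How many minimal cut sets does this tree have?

Controller stage down [AND]: one cut set from each child combined → 1 × 1 × 1 = 1 cut set(s).
Safety interlock lost [OR]: union of children's cut sets → 2 cut set(s).
E-stop path lost [OR]: union of children's cut sets → 3 cut set(s).
Feedback branch inoperative [AND]: one cut set from each child combined → 1 × 3 = 3 cut set(s).
Servo loop unavailable [AND]: one cut set from each child combined → 1 × 1 × 1 = 1 cut set(s).
Brake chain down [AND]: one cut set from each child combined → 3 × 1 × 1 = 3 cut set(s).
Robot arm uncommanded motion [OR]: union of children's cut sets → 5 cut set(s).
Minimal cut sets: {South limit switch fails}; {Left resolver fails, Main fieldbus link faulted, Redundant servo drive is down}; {Limit switch 2 fails, Reserve motor stuck, Right e-stop relay is out, Safety controller is down, Secondary joint encoder degraded, Standby resolver 2 failed}; {Limit switch 2 fails, Redundant brake offline, Right e-stop relay is out, Safety controller is down, Secondary joint encoder degraded, Standby resolver 2 failed}; {Limit switch 2 fails, Outboard watchdog trips, Right e-stop relay is out, Safety controller is down, Secondary joint encoder degraded, Standby resolver 2 failed}.

5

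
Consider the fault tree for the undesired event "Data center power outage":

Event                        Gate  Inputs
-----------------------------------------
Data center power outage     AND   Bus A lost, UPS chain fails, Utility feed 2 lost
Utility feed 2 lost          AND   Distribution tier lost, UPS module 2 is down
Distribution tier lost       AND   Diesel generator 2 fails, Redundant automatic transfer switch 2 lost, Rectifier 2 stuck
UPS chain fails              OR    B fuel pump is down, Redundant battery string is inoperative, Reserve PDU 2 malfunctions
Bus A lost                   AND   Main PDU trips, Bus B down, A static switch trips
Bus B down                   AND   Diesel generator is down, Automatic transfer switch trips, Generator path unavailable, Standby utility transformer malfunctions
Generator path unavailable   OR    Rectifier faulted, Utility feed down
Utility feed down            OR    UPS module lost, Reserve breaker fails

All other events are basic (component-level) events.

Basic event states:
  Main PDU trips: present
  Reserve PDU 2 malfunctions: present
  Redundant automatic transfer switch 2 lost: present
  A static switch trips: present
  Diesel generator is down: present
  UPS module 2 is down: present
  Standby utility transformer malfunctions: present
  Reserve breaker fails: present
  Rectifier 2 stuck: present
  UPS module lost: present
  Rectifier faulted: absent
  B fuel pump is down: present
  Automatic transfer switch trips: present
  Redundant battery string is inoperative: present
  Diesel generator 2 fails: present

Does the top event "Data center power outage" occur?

Yes

Utility feed down [OR]: UPS module lost=occurs, Reserve breaker fails=occurs → at least one input occurs → occurs.
Generator path unavailable [OR]: Rectifier faulted=not, Utility feed down=occurs → at least one input occurs → occurs.
Bus B down [AND]: Diesel generator is down=occurs, Automatic transfer switch trips=occurs, Generator path unavailable=occurs, Standby utility transformer malfunctions=occurs → all inputs occur → occurs.
Bus A lost [AND]: Main PDU trips=occurs, Bus B down=occurs, A static switch trips=occurs → all inputs occur → occurs.
UPS chain fails [OR]: B fuel pump is down=occurs, Redundant battery string is inoperative=occurs, Reserve PDU 2 malfunctions=occurs → at least one input occurs → occurs.
Distribution tier lost [AND]: Diesel generator 2 fails=occurs, Redundant automatic transfer switch 2 lost=occurs, Rectifier 2 stuck=occurs → all inputs occur → occurs.
Utility feed 2 lost [AND]: Distribution tier lost=occurs, UPS module 2 is down=occurs → all inputs occur → occurs.
Data center power outage [AND]: Bus A lost=occurs, UPS chain fails=occurs, Utility feed 2 lost=occurs → all inputs occur → occurs.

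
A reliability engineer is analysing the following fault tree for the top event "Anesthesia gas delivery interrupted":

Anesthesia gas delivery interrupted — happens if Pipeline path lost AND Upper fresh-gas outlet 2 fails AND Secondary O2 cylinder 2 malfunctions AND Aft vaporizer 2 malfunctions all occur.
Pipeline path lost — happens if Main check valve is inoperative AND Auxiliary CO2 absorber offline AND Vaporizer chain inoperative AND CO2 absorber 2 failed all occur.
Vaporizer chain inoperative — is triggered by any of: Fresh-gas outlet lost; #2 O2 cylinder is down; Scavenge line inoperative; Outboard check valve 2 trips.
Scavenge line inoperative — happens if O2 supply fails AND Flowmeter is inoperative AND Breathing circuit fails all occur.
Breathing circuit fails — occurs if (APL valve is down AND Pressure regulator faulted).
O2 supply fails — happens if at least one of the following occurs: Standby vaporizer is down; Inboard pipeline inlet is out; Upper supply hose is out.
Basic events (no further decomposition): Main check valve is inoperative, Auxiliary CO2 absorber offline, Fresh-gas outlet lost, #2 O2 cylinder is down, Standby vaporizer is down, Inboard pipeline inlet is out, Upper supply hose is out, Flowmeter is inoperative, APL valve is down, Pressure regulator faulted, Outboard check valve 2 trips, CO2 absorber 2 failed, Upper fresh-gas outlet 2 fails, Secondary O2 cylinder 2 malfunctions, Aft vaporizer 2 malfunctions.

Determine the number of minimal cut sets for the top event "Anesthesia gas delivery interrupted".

6

O2 supply fails [OR]: union of children's cut sets → 3 cut set(s).
Breathing circuit fails [AND]: one cut set from each child combined → 1 × 1 = 1 cut set(s).
Scavenge line inoperative [AND]: one cut set from each child combined → 3 × 1 × 1 = 3 cut set(s).
Vaporizer chain inoperative [OR]: union of children's cut sets → 6 cut set(s).
Pipeline path lost [AND]: one cut set from each child combined → 1 × 1 × 6 × 1 = 6 cut set(s).
Anesthesia gas delivery interrupted [AND]: one cut set from each child combined → 6 × 1 × 1 × 1 = 6 cut set(s).
Minimal cut sets: {Aft vaporizer 2 malfunctions, Auxiliary CO2 absorber offline, CO2 absorber 2 failed, Fresh-gas outlet lost, Main check valve is inoperative, Secondary O2 cylinder 2 malfunctions, Upper fresh-gas outlet 2 fails}; {#2 O2 cylinder is down, Aft vaporizer 2 malfunctions, Auxiliary CO2 absorber offline, CO2 absorber 2 failed, Main check valve is inoperative, Secondary O2 cylinder 2 malfunctions, Upper fresh-gas outlet 2 fails}; {APL valve is down, Aft vaporizer 2 malfunctions, Auxiliary CO2 absorber offline, CO2 absorber 2 failed, Flowmeter is inoperative, Main check valve is inoperative, Pressure regulator faulted, Secondary O2 cylinder 2 malfunctions, Standby vaporizer is down, Upper fresh-gas outlet 2 fails}; {APL valve is down, Aft vaporizer 2 malfunctions, Auxiliary CO2 absorber offline, CO2 absorber 2 failed, Flowmeter is inoperative, Inboard pipeline inlet is out, Main check valve is inoperative, Pressure regulator faulted, Secondary O2 cylinder 2 malfunctions, Upper fresh-gas outlet 2 fails}; {APL valve is down, Aft vaporizer 2 malfunctions, Auxiliary CO2 absorber offline, CO2 absorber 2 failed, Flowmeter is inoperative, Main check valve is inoperative, Pressure regulator faulted, Secondary O2 cylinder 2 malfunctions, Upper fresh-gas outlet 2 fails, Upper supply hose is out}; {Aft vaporizer 2 malfunctions, Auxiliary CO2 absorber offline, CO2 absorber 2 failed, Main check valve is inoperative, Outboard check valve 2 trips, Secondary O2 cylinder 2 malfunctions, Upper fresh-gas outlet 2 fails}.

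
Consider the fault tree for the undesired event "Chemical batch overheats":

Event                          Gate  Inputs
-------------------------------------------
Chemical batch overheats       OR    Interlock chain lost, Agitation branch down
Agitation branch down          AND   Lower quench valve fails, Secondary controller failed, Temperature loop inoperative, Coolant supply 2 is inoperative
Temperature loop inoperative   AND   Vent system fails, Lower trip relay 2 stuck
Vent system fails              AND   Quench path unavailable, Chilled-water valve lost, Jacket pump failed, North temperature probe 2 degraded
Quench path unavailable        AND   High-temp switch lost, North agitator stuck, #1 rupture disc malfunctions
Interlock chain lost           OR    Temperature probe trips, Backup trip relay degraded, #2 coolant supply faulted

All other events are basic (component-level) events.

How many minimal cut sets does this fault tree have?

Interlock chain lost [OR]: union of children's cut sets → 3 cut set(s).
Quench path unavailable [AND]: one cut set from each child combined → 1 × 1 × 1 = 1 cut set(s).
Vent system fails [AND]: one cut set from each child combined → 1 × 1 × 1 × 1 = 1 cut set(s).
Temperature loop inoperative [AND]: one cut set from each child combined → 1 × 1 = 1 cut set(s).
Agitation branch down [AND]: one cut set from each child combined → 1 × 1 × 1 × 1 = 1 cut set(s).
Chemical batch overheats [OR]: union of children's cut sets → 4 cut set(s).
Minimal cut sets: {Temperature probe trips}; {Backup trip relay degraded}; {#2 coolant supply faulted}; {#1 rupture disc malfunctions, Chilled-water valve lost, Coolant supply 2 is inoperative, High-temp switch lost, Jacket pump failed, Lower quench valve fails, Lower trip relay 2 stuck, North agitator stuck, North temperature probe 2 degraded, Secondary controller failed}.

4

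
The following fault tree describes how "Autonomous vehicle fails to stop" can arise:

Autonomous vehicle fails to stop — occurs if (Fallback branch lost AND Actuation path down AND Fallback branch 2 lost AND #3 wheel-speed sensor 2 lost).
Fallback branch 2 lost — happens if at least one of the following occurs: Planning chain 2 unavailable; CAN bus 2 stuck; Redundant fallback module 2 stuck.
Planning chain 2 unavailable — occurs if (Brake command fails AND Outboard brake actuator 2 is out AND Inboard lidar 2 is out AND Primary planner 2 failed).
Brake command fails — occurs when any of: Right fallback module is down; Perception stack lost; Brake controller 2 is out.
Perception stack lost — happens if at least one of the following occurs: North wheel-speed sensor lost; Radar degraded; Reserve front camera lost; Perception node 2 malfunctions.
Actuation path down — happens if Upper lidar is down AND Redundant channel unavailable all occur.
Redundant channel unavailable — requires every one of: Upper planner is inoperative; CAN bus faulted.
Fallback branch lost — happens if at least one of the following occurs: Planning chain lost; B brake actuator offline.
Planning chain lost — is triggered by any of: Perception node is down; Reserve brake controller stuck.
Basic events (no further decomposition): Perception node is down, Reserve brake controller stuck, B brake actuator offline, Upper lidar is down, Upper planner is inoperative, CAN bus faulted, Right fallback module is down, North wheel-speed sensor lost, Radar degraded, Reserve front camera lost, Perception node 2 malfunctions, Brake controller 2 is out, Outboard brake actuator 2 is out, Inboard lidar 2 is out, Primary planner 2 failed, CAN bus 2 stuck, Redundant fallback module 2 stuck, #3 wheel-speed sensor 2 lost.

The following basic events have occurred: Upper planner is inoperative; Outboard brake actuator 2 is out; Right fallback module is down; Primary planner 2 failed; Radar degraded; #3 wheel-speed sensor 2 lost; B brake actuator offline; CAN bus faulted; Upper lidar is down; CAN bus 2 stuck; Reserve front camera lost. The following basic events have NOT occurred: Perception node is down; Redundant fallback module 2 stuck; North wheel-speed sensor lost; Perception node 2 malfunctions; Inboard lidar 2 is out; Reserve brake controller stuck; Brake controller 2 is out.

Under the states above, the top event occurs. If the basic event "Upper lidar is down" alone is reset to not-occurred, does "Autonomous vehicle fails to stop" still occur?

Counterfactual: set "Upper lidar is down" to not occurred.
Planning chain lost [OR]: Perception node is down=not, Reserve brake controller stuck=not → no input occurs → does not occur.
Fallback branch lost [OR]: Planning chain lost=not, B brake actuator offline=occurs → at least one input occurs → occurs.
Redundant channel unavailable [AND]: Upper planner is inoperative=occurs, CAN bus faulted=occurs → all inputs occur → occurs.
Actuation path down [AND]: Upper lidar is down=not, Redundant channel unavailable=occurs → not all inputs occur → does not occur.
Perception stack lost [OR]: North wheel-speed sensor lost=not, Radar degraded=occurs, Reserve front camera lost=occurs, Perception node 2 malfunctions=not → at least one input occurs → occurs.
Brake command fails [OR]: Right fallback module is down=occurs, Perception stack lost=occurs, Brake controller 2 is out=not → at least one input occurs → occurs.
Planning chain 2 unavailable [AND]: Brake command fails=occurs, Outboard brake actuator 2 is out=occurs, Inboard lidar 2 is out=not, Primary planner 2 failed=occurs → not all inputs occur → does not occur.
Fallback branch 2 lost [OR]: Planning chain 2 unavailable=not, CAN bus 2 stuck=occurs, Redundant fallback module 2 stuck=not → at least one input occurs → occurs.
Autonomous vehicle fails to stop [AND]: Fallback branch lost=occurs, Actuation path down=not, Fallback branch 2 lost=occurs, #3 wheel-speed sensor 2 lost=occurs → not all inputs occur → does not occur.

No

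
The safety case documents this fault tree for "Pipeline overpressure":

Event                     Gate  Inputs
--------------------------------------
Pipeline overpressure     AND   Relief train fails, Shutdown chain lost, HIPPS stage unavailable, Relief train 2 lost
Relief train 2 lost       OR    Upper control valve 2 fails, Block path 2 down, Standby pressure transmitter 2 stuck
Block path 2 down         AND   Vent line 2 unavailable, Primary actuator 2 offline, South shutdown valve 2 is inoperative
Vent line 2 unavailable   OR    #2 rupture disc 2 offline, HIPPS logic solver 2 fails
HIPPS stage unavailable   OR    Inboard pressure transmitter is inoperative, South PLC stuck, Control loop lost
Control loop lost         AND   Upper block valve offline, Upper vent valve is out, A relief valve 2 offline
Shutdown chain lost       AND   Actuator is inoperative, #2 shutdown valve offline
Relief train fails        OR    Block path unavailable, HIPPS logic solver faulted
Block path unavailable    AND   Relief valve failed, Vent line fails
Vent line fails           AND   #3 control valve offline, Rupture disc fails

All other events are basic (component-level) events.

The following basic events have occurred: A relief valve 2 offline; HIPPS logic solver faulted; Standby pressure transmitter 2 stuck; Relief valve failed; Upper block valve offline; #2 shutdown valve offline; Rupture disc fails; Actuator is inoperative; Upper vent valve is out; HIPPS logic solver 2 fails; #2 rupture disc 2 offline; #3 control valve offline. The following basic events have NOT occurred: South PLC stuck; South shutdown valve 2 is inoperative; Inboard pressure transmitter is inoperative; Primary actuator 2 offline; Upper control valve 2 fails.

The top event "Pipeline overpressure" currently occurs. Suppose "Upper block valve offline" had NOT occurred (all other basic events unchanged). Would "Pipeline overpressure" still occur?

No

Counterfactual: set "Upper block valve offline" to not occurred.
Vent line fails [AND]: #3 control valve offline=occurs, Rupture disc fails=occurs → all inputs occur → occurs.
Block path unavailable [AND]: Relief valve failed=occurs, Vent line fails=occurs → all inputs occur → occurs.
Relief train fails [OR]: Block path unavailable=occurs, HIPPS logic solver faulted=occurs → at least one input occurs → occurs.
Shutdown chain lost [AND]: Actuator is inoperative=occurs, #2 shutdown valve offline=occurs → all inputs occur → occurs.
Control loop lost [AND]: Upper block valve offline=not, Upper vent valve is out=occurs, A relief valve 2 offline=occurs → not all inputs occur → does not occur.
HIPPS stage unavailable [OR]: Inboard pressure transmitter is inoperative=not, South PLC stuck=not, Control loop lost=not → no input occurs → does not occur.
Vent line 2 unavailable [OR]: #2 rupture disc 2 offline=occurs, HIPPS logic solver 2 fails=occurs → at least one input occurs → occurs.
Block path 2 down [AND]: Vent line 2 unavailable=occurs, Primary actuator 2 offline=not, South shutdown valve 2 is inoperative=not → not all inputs occur → does not occur.
Relief train 2 lost [OR]: Upper control valve 2 fails=not, Block path 2 down=not, Standby pressure transmitter 2 stuck=occurs → at least one input occurs → occurs.
Pipeline overpressure [AND]: Relief train fails=occurs, Shutdown chain lost=occurs, HIPPS stage unavailable=not, Relief train 2 lost=occurs → not all inputs occur → does not occur.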